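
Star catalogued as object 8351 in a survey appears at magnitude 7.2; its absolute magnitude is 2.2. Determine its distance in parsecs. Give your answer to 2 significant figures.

d ≈ 100 pc

μ = m − M = 5.000
m − M = 5 log₁₀ d − 5
log₁₀ d = (m − M)/5 + 1 = 2.0000
d = 10^2.0000 = 100.0 pc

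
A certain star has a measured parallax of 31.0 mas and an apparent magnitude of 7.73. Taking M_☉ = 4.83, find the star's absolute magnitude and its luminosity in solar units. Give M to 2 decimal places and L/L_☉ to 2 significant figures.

M ≈ 5.19; L/L_☉ ≈ 0.72

d = 1/p = 1000/31.0 mas = 32.26 pc
M = m − 5 log₁₀ d + 5 = 7.73 − 5·1.5086 + 5 = 5.187
M − M_☉ = 5.187 − 4.83 = 0.357
L/L_☉ = 10^(−0.4 × 0.357) = 0.7199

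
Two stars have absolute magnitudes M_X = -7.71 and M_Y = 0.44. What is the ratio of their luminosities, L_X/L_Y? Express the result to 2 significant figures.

L_X/L_Y ≈ 1800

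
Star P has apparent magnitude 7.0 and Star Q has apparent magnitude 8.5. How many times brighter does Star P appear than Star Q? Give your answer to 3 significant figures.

3.98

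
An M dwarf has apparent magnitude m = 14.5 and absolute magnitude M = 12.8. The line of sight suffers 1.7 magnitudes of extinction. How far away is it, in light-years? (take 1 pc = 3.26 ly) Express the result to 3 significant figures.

d ≈ 32.6 ly

m − M = 5 log₁₀(d/10 pc) + A  ⇒  14.5 − (12.8) − 1.7 = 5 log₁₀(d/10)
-0.000 = 5 log₁₀(d/10)
log₁₀ d = (m − M − A)/5 + 1 = 1.0000
d = 10^1.0000 = 10.00 pc
= 32.60 ly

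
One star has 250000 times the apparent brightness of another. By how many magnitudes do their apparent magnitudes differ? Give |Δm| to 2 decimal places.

Pogson: Δm = −2.5 log₁₀(ratio) = −2.5 log₁₀(250000) = −2.5 × 5.3979 = -13.495

|Δm| ≈ 13.49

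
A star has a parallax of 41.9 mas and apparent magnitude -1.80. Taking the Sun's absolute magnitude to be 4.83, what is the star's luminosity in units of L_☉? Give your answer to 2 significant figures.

d = 1/p = 1000/41.9 mas = 23.87 pc
M = m − 5 log₁₀ d + 5 = -1.80 − 5·1.3778 + 5 = -3.689
M − M_☉ = -3.689 − 4.83 = -8.519
L/L_☉ = 10^(−0.4 × -8.519) = 2556

L/L_☉ ≈ 2600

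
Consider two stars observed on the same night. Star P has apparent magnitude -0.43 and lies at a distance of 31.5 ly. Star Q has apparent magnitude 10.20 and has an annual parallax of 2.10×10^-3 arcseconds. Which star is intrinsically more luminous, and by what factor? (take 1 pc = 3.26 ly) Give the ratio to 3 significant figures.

Star P is more luminous, by a factor of 7.36.

Star P: d = 31.5 ly / 3.26 = 9.663 pc
Star P: M = m − 5 log₁₀ d + 5 = -0.43 − 5·0.9851 + 5 = -0.355
Star Q: d = 1/p = 1/2.10×10^-3″ = 476.2 pc
Star Q: M = m − 5 log₁₀ d + 5 = 10.20 − 5·2.6778 + 5 = 1.811
ΔM = M_P − M_Q = -0.355 − (1.811) = -2.167; smaller M is more luminous → Star P.
L ratio = 10^(0.4 |ΔM|) = 10^0.867 = 7.356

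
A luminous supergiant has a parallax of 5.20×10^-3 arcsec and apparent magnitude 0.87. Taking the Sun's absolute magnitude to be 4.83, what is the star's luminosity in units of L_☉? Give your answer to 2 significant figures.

d = 1/p = 1/5.20×10^-3″ = 192.3 pc
M = m − 5 log₁₀ d + 5 = 0.87 − 5·2.2840 + 5 = -5.550
M − M_☉ = -5.550 − 4.83 = -10.380
L/L_☉ = 10^(−0.4 × -10.380) = 14190

L/L_☉ ≈ 14000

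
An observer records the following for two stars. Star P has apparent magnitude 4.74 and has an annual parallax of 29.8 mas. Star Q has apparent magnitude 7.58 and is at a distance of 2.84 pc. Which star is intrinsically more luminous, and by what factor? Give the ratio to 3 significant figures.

Star P is more luminous, by a factor of 1910.

Star P: p = 29.8 mas = 0.0298″ → d = 1/p = 33.56 pc
Star P: M = m − 5 log₁₀ d + 5 = 4.74 − 5·1.5258 + 5 = 2.111
Star Q: M = m − 5 log₁₀ d + 5 = 7.58 − 5·0.4533 + 5 = 10.313
ΔM = M_P − M_Q = 2.111 − (10.313) = -8.202; smaller M is more luminous → Star P.
L ratio = 10^(0.4 |ΔM|) = 10^3.281 = 1910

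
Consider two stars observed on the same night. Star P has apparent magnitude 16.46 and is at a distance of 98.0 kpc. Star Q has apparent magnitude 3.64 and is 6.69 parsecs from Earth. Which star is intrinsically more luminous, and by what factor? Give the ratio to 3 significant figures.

Star P: d = 98.0 kpc = 98000 pc
Star P: M = m − 5 log₁₀ d + 5 = 16.46 − 5·4.9912 + 5 = -3.496
Star Q: M = m − 5 log₁₀ d + 5 = 3.64 − 5·0.8254 + 5 = 4.513
ΔM = M_P − M_Q = -3.496 − (4.513) = -8.009; smaller M is more luminous → Star P.
L ratio = 10^(0.4 |ΔM|) = 10^3.204 = 1598

Star P is more luminous, by a factor of 1600.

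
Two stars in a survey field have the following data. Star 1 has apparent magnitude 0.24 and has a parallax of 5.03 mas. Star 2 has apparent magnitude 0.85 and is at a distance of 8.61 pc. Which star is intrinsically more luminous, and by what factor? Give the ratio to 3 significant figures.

Star 1 is more luminous, by a factor of 935.

Star 1: p = 5.03 mas = 5.03×10^-3″ → d = 1/p = 198.8 pc
Star 1: M = m − 5 log₁₀ d + 5 = 0.24 − 5·2.2984 + 5 = -6.252
Star 2: M = m − 5 log₁₀ d + 5 = 0.85 − 5·0.9350 + 5 = 1.175
ΔM = M_1 − M_2 = -6.252 − (1.175) = -7.427; smaller M is more luminous → Star 1.
L ratio = 10^(0.4 |ΔM|) = 10^2.971 = 935.1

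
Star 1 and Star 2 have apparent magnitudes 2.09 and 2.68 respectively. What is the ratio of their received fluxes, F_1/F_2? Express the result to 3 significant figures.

Δm = 2.09 − (2.68) = -0.59
Flux ratio = 10^(−0.4 Δm) = 10^(−0.4 × -0.59) = 10^0.236 = 1.722

F_1/F_2 ≈ 1.72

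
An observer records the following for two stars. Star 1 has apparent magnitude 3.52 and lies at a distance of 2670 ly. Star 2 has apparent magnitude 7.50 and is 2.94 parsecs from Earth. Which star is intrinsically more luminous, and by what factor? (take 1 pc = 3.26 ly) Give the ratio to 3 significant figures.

Star 1: d = 2670 ly / 3.26 = 819.0 pc
Star 1: M = m − 5 log₁₀ d + 5 = 3.52 − 5·2.9133 + 5 = -6.046
Star 2: M = m − 5 log₁₀ d + 5 = 7.50 − 5·0.4683 + 5 = 10.158
ΔM = M_1 − M_2 = -6.046 − (10.158) = -16.205; smaller M is more luminous → Star 1.
L ratio = 10^(0.4 |ΔM|) = 10^6.482 = 3.033×10^6

Star 1 is more luminous, by a factor of 3.03×10^6.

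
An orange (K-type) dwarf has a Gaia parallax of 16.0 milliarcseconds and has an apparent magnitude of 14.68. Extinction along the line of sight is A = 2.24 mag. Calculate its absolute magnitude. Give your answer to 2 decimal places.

M ≈ 8.46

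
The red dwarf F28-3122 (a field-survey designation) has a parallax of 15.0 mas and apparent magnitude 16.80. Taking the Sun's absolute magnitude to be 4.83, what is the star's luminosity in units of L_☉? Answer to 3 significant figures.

L/L_☉ ≈ 7.24×10^-4

d = 1/p = 1000/15.0 mas = 66.67 pc
M = m − 5 log₁₀ d + 5 = 16.80 − 5·1.8239 + 5 = 12.680
M − M_☉ = 12.680 − 4.83 = 7.850
L/L_☉ = 10^(−0.4 × 7.850) = 7.241×10^-4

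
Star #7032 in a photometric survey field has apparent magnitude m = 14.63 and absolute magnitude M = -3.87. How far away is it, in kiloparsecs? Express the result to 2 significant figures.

d ≈ 50 kpc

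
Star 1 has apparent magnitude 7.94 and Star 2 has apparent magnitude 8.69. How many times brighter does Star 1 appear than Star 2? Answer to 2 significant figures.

2.0

Δm = 7.94 − (8.69) = -0.75
Flux ratio = 10^(−0.4 Δm) = 10^(−0.4 × -0.75) = 10^0.300 = 1.995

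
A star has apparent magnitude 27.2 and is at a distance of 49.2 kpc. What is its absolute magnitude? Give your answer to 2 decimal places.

d = 49.2 kpc = 49200 pc
5 log₁₀(d/10 pc) = 5 log₁₀(49200) − 5 = 18.460
M = m − 5 log₁₀(d/10) = 27.2 − 18.460 = 8.740

M ≈ 8.74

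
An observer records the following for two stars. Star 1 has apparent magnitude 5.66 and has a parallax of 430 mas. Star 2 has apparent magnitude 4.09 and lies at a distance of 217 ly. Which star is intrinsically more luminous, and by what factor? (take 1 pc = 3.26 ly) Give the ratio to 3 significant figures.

Star 2 is more luminous, by a factor of 3480.

Star 1: p = 430 mas = 0.430″ → d = 1/p = 2.326 pc
Star 1: M = m − 5 log₁₀ d + 5 = 5.66 − 5·0.3665 + 5 = 8.827
Star 2: d = 217 ly / 3.26 = 66.56 pc
Star 2: M = m − 5 log₁₀ d + 5 = 4.09 − 5·1.8232 + 5 = -0.026
ΔM = M_1 − M_2 = 8.827 − (-0.026) = 8.854; smaller M is more luminous → Star 2.
L ratio = 10^(0.4 |ΔM|) = 10^3.541 = 3479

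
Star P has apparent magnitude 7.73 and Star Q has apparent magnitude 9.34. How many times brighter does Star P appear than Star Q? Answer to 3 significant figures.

Magnitude difference = -1.61
Flux ratio = 10^(−0.4 Δm) = 10^(−0.4 × -1.61) = 10^0.644 = 4.406

4.41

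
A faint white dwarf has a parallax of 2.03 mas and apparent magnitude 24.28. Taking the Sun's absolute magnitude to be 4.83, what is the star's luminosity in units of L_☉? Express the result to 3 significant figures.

L/L_☉ ≈ 4.03×10^-5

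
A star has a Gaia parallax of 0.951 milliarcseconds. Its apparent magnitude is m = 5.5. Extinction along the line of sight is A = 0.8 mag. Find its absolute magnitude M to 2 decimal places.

M ≈ -5.41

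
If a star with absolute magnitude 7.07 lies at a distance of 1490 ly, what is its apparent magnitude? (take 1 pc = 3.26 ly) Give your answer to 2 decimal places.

d = 1490 ly / 3.26 = 457.1 pc
m = M + 5 log₁₀ d − 5 = 7.07 + 5·2.6600 − 5 = 15.370

m ≈ 15.37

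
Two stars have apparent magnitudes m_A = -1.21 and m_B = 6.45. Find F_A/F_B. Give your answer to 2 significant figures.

F_A/F_B ≈ 1200

Magnitude difference = -7.66
Flux ratio = 10^(−0.4 Δm) = 10^(−0.4 × -7.66) = 10^3.064 = 1159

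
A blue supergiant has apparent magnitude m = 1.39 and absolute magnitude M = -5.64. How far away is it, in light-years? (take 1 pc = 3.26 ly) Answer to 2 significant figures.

μ = m − M = 7.030
m − M = 5 log₁₀ d − 5
log₁₀ d = (m − M)/5 + 1 = 2.4060
d = 10^2.4060 = 254.7 pc
= 830.3 ly

d ≈ 830 ly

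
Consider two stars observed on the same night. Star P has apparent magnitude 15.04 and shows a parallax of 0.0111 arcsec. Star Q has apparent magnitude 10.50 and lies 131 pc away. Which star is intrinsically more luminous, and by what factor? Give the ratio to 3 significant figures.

Star P: d = 1/p = 1/0.0111″ = 90.09 pc
Star P: M = m − 5 log₁₀ d + 5 = 15.04 − 5·1.9547 + 5 = 10.267
Star Q: M = m − 5 log₁₀ d + 5 = 10.50 − 5·2.1173 + 5 = 4.914
ΔM = M_P − M_Q = 10.267 − (4.914) = 5.353; smaller M is more luminous → Star Q.
L ratio = 10^(0.4 |ΔM|) = 10^2.141 = 138.4

Star Q is more luminous, by a factor of 138.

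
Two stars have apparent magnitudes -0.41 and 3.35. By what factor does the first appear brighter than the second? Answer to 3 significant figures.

31.9

Magnitude difference = -3.76
Flux ratio = 10^(−0.4 Δm) = 10^(−0.4 × -3.76) = 10^1.504 = 31.92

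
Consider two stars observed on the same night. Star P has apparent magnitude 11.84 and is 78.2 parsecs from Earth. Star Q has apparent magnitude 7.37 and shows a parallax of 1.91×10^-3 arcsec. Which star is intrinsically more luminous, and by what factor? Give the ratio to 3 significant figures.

Star Q is more luminous, by a factor of 2750.

Star P: M = m − 5 log₁₀ d + 5 = 11.84 − 5·1.8932 + 5 = 7.374
Star Q: d = 1/p = 1/1.91×10^-3″ = 523.6 pc
Star Q: M = m − 5 log₁₀ d + 5 = 7.37 − 5·2.7190 + 5 = -1.225
ΔM = M_P − M_Q = 7.374 − (-1.225) = 8.599; smaller M is more luminous → Star Q.
L ratio = 10^(0.4 |ΔM|) = 10^3.440 = 2751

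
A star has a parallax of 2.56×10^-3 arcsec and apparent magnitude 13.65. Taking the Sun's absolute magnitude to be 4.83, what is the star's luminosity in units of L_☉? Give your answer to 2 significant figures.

L/L_☉ ≈ 0.45

d = 1/p = 1/2.56×10^-3″ = 390.6 pc
M = m − 5 log₁₀ d + 5 = 13.65 − 5·2.5918 + 5 = 5.691
M − M_☉ = 5.691 − 4.83 = 0.861
L/L_☉ = 10^(−0.4 × 0.861) = 0.4524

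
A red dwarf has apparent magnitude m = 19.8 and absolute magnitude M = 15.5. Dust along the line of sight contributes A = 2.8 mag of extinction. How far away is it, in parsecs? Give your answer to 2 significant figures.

d ≈ 20 pc

m − M = 5 log₁₀(d/10 pc) + A  ⇒  19.8 − (15.5) − 2.8 = 5 log₁₀(d/10)
1.500 = 5 log₁₀(d/10)
log₁₀ d = (m − M − A)/5 + 1 = 1.3000
d = 10^1.3000 = 19.95 pc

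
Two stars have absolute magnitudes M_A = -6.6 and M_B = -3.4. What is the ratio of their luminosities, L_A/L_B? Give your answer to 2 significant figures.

L_A/L_B ≈ 19

ΔM = M_A − M_B = -3.2
L_A/L_B = 10^(−0.4 ΔM) = 10^1.280 = 19.05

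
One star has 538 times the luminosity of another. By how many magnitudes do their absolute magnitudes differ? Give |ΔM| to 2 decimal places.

|ΔM| ≈ 6.83

Pogson: ΔM = −2.5 log₁₀(ratio) = −2.5 log₁₀(538) = −2.5 × 2.7308 = -6.827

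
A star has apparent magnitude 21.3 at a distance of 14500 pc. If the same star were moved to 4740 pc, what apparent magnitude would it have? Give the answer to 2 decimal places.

Flux ∝ 1/d², so Δm = 5 log₁₀(d₂/d₁) = 5 log₁₀(4740/14500) = -2.428
m₂ = m₁ + Δm = 21.3 + (-2.428) = 18.872

m ≈ 18.87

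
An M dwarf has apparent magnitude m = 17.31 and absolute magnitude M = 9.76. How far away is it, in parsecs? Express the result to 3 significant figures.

d ≈ 324 pc

Distance modulus: m − M = 17.31 − (9.76) = 7.550
m − M = 5 log₁₀ d − 5
log₁₀ d = (m − M)/5 + 1 = 2.5100
d = 10^2.5100 = 323.6 pc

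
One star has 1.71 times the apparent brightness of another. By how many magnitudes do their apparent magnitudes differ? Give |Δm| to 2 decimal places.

Pogson: Δm = −2.5 log₁₀(ratio) = −2.5 log₁₀(1.71) = −2.5 × 0.2330 = -0.582

|Δm| ≈ 0.58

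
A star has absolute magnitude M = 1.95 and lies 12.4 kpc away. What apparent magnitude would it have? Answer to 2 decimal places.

m ≈ 17.42

d = 12.4 kpc = 12400 pc
m = M + 5 log₁₀ d − 5 = 1.95 + 5·4.0934 − 5 = 17.417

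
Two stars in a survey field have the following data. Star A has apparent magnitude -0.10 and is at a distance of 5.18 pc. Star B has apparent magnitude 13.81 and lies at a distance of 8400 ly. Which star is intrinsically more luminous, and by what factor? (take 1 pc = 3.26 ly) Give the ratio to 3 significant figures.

Star A is more luminous, by a factor of 1.48.

Star A: M = m − 5 log₁₀ d + 5 = -0.10 − 5·0.7143 + 5 = 1.328
Star B: d = 8400 ly / 3.26 = 2577 pc
Star B: M = m − 5 log₁₀ d + 5 = 13.81 − 5·3.4111 + 5 = 1.755
ΔM = M_A − M_B = 1.328 − (1.755) = -0.426; smaller M is more luminous → Star A.
L ratio = 10^(0.4 |ΔM|) = 10^0.171 = 1.481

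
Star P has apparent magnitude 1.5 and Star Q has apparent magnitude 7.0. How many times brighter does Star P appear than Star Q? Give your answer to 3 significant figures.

158

Magnitude difference = -5.5
Flux ratio = 10^(−0.4 Δm) = 10^(−0.4 × -5.5) = 10^2.200 = 158.5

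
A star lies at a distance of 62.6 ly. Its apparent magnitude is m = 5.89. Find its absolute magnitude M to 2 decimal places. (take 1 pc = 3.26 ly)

M ≈ 4.47

d = 62.6 ly / 3.26 = 19.20 pc
5 log₁₀(d/10 pc) = 5 log₁₀(19.20) − 5 = 1.417
M = m − 5 log₁₀(d/10) = 5.89 − 1.417 = 4.473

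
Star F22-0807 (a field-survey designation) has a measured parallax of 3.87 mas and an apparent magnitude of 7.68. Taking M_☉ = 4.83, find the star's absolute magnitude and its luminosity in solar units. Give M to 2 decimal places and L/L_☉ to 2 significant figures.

M ≈ 0.62; L/L_☉ ≈ 48

d = 1/p = 1000/3.87 mas = 258.4 pc
M = m − 5 log₁₀ d + 5 = 7.68 − 5·2.4123 + 5 = 0.619
M − M_☉ = 0.619 − 4.83 = -4.211
L/L_☉ = 10^(−0.4 × -4.211) = 48.37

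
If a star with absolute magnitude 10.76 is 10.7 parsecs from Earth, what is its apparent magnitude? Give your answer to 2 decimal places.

m ≈ 10.91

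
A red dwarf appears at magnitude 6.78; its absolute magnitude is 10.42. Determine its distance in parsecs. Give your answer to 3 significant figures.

d ≈ 1.87 pc

Distance modulus: m − M = 6.78 − (10.42) = -3.640
m − M = 5 log₁₀ d − 5
log₁₀ d = (m − M)/5 + 1 = 0.2720
d = 10^0.2720 = 1.871 pc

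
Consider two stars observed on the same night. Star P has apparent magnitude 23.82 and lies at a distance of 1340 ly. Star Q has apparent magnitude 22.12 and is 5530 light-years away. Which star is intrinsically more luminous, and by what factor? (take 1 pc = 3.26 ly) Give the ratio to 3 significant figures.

Star P: d = 1340 ly / 3.26 = 411.0 pc
Star P: M = m − 5 log₁₀ d + 5 = 23.82 − 5·2.6139 + 5 = 15.751
Star Q: d = 5530 ly / 3.26 = 1696 pc
Star Q: M = m − 5 log₁₀ d + 5 = 22.12 − 5·3.2295 + 5 = 10.972
ΔM = M_P − M_Q = 15.751 − (10.972) = 4.778; smaller M is more luminous → Star Q.
L ratio = 10^(0.4 |ΔM|) = 10^1.911 = 81.52

Star Q is more luminous, by a factor of 81.5.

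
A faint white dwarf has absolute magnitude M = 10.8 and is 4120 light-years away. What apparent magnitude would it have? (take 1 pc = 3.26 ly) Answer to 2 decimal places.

m ≈ 21.31

d = 4120 ly / 3.26 = 1264 pc
m = M + 5 log₁₀ d − 5 = 10.8 + 5·3.1017 − 5 = 21.308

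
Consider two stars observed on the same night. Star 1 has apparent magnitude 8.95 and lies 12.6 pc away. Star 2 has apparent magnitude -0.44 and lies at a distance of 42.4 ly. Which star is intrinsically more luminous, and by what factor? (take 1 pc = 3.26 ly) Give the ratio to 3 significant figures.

Star 1: M = m − 5 log₁₀ d + 5 = 8.95 − 5·1.1004 + 5 = 8.448
Star 2: d = 42.4 ly / 3.26 = 13.01 pc
Star 2: M = m − 5 log₁₀ d + 5 = -0.44 − 5·1.1141 + 5 = -1.011
ΔM = M_1 − M_2 = 8.448 − (-1.011) = 9.459; smaller M is more luminous → Star 2.
L ratio = 10^(0.4 |ΔM|) = 10^3.784 = 6075

Star 2 is more luminous, by a factor of 6080.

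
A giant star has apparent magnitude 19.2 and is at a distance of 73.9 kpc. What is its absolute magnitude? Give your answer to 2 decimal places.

d = 73.9 kpc = 73900 pc
5 log₁₀(d/10 pc) = 5 log₁₀(73900) − 5 = 19.343
M = m − 5 log₁₀(d/10) = 19.2 − 19.343 = -0.143

M ≈ -0.14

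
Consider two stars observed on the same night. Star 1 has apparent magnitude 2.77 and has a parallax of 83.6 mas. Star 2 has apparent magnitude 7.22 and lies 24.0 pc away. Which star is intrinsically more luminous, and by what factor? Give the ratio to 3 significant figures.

Star 1 is more luminous, by a factor of 15.0.

Star 1: p = 83.6 mas = 0.0836″ → d = 1/p = 11.96 pc
Star 1: M = m − 5 log₁₀ d + 5 = 2.77 − 5·1.0778 + 5 = 2.381
Star 2: M = m − 5 log₁₀ d + 5 = 7.22 − 5·1.3802 + 5 = 5.319
ΔM = M_1 − M_2 = 2.381 − (5.319) = -2.938; smaller M is more luminous → Star 1.
L ratio = 10^(0.4 |ΔM|) = 10^1.175 = 14.97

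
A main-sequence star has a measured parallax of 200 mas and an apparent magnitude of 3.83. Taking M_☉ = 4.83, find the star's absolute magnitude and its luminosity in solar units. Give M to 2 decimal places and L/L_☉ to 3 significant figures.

M ≈ 5.34; L/L_☉ ≈ 0.628

d = 1/p = 1000/200 mas = 5.000 pc
M = m − 5 log₁₀ d + 5 = 3.83 − 5·0.6990 + 5 = 5.335
M − M_☉ = 5.335 − 4.83 = 0.505
L/L_☉ = 10^(−0.4 × 0.505) = 0.6280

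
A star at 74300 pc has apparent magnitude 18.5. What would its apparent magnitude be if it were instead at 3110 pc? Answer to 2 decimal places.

Flux ∝ 1/d², so Δm = 5 log₁₀(d₂/d₁) = 5 log₁₀(3110/74300) = -6.891
m₂ = m₁ + Δm = 18.5 + (-6.891) = 11.609

m ≈ 11.61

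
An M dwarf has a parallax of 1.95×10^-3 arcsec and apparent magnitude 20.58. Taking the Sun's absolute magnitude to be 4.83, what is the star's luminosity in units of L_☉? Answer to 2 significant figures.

d = 1/p = 1/1.95×10^-3″ = 512.8 pc
M = m − 5 log₁₀ d + 5 = 20.58 − 5·2.7100 + 5 = 12.030
M − M_☉ = 12.030 − 4.83 = 7.200
L/L_☉ = 10^(−0.4 × 7.200) = 1.318×10^-3

L/L_☉ ≈ 1.3×10^-3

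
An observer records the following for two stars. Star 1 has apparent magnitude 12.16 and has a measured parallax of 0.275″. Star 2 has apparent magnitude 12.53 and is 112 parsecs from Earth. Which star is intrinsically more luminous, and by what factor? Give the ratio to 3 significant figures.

Star 2 is more luminous, by a factor of 675.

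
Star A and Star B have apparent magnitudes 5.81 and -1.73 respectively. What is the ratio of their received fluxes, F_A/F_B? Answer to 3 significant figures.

Δm = 5.81 − (-1.73) = 7.54
Flux ratio = 10^(−0.4 Δm) = 10^(−0.4 × 7.54) = 10^-3.016 = 9.638×10^-4

F_A/F_B ≈ 9.64×10^-4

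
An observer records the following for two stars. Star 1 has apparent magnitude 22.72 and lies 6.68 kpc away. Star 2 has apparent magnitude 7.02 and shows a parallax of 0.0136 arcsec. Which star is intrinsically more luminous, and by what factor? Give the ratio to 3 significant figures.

Star 2 is more luminous, by a factor of 231.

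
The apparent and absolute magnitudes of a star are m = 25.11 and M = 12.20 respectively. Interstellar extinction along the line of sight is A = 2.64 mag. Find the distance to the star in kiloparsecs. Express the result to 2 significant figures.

m − M = 5 log₁₀(d/10 pc) + A  ⇒  25.11 − (12.20) − 2.64 = 5 log₁₀(d/10)
10.270 = 5 log₁₀(d/10)
log₁₀ d = (m − M − A)/5 + 1 = 3.0540
d = 10^3.0540 = 1132 pc
= 1.132 kpc

d ≈ 1.1 kpc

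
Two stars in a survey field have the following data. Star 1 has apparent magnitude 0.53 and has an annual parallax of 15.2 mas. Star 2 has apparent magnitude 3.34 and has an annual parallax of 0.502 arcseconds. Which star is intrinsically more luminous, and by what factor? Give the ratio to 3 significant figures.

Star 1: p = 15.2 mas = 0.0152″ → d = 1/p = 65.79 pc
Star 1: M = m − 5 log₁₀ d + 5 = 0.53 − 5·1.8182 + 5 = -3.561
Star 2: d = 1/p = 1/0.502″ = 1.992 pc
Star 2: M = m − 5 log₁₀ d + 5 = 3.34 − 5·0.2993 + 5 = 6.844
ΔM = M_1 − M_2 = -3.561 − (6.844) = -10.404; smaller M is more luminous → Star 1.
L ratio = 10^(0.4 |ΔM|) = 10^4.162 = 14510

Star 1 is more luminous, by a factor of 14500.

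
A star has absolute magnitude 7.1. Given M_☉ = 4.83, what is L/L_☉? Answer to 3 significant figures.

L/L_☉ ≈ 0.124

M − M_☉ = 7.1 − 4.83 = 2.270
L/L_☉ = 10^(−0.4 (M − M_☉)) = 10^-0.908 = 0.1236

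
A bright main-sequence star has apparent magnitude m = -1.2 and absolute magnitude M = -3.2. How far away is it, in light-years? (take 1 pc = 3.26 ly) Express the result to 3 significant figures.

d ≈ 81.9 ly

Distance modulus: m − M = -1.2 − (-3.2) = 2.000
m − M = 5 log₁₀ d − 5
log₁₀ d = (m − M)/5 + 1 = 1.4000
d = 10^1.4000 = 25.12 pc
= 81.89 ly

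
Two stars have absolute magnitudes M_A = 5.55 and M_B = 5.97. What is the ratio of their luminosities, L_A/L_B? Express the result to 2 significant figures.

L_A/L_B ≈ 1.5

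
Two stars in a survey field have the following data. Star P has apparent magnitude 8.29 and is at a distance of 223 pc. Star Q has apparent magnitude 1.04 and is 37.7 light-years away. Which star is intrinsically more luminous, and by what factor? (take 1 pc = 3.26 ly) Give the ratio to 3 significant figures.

Star P: M = m − 5 log₁₀ d + 5 = 8.29 − 5·2.3483 + 5 = 1.548
Star Q: d = 37.7 ly / 3.26 = 11.56 pc
Star Q: M = m − 5 log₁₀ d + 5 = 1.04 − 5·1.0631 + 5 = 0.724
ΔM = M_P − M_Q = 1.548 − (0.724) = 0.824; smaller M is more luminous → Star Q.
L ratio = 10^(0.4 |ΔM|) = 10^0.330 = 2.136

Star Q is more luminous, by a factor of 2.14.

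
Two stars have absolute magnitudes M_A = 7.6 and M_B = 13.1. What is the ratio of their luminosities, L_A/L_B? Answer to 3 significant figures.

ΔM = M_A − M_B = -5.5
L_A/L_B = 10^(−0.4 ΔM) = 10^2.200 = 158.5

L_A/L_B ≈ 158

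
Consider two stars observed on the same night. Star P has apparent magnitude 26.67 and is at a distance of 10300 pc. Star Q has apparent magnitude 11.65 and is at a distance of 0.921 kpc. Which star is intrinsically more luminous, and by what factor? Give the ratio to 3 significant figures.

Star Q is more luminous, by a factor of 8140.

Star P: M = m − 5 log₁₀ d + 5 = 26.67 − 5·4.0128 + 5 = 11.606
Star Q: d = 0.921 kpc = 921.0 pc
Star Q: M = m − 5 log₁₀ d + 5 = 11.65 − 5·2.9643 + 5 = 1.829
ΔM = M_P − M_Q = 11.606 − (1.829) = 9.777; smaller M is more luminous → Star Q.
L ratio = 10^(0.4 |ΔM|) = 10^3.911 = 8144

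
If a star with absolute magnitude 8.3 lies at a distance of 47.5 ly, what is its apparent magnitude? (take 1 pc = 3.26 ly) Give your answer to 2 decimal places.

m ≈ 9.12

d = 47.5 ly / 3.26 = 14.57 pc
m = M + 5 log₁₀ d − 5 = 8.3 + 5·1.1635 − 5 = 9.117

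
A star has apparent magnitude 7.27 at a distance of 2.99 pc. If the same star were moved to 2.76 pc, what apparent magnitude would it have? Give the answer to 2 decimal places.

m ≈ 7.10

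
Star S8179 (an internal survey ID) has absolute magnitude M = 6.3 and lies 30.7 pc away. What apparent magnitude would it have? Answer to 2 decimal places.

m ≈ 8.74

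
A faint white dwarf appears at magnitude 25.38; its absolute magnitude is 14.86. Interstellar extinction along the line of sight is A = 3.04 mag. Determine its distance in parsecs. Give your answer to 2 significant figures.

d ≈ 310 pc

m − M = 5 log₁₀(d/10 pc) + A  ⇒  25.38 − (14.86) − 3.04 = 5 log₁₀(d/10)
7.480 = 5 log₁₀(d/10)
log₁₀ d = (m − M − A)/5 + 1 = 2.4960
d = 10^2.4960 = 313.3 pc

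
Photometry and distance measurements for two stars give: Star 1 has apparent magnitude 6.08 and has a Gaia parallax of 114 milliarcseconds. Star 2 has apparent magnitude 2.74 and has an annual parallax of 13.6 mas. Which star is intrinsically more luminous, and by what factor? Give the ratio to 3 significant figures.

Star 1: p = 114 mas = 0.114″ → d = 1/p = 8.772 pc
Star 1: M = m − 5 log₁₀ d + 5 = 6.08 − 5·0.9431 + 5 = 6.365
Star 2: p = 13.6 mas = 0.0136″ → d = 1/p = 73.53 pc
Star 2: M = m − 5 log₁₀ d + 5 = 2.74 − 5·1.8665 + 5 = -1.592
ΔM = M_1 − M_2 = 6.365 − (-1.592) = 7.957; smaller M is more luminous → Star 2.
L ratio = 10^(0.4 |ΔM|) = 10^3.183 = 1523

Star 2 is more luminous, by a factor of 1520.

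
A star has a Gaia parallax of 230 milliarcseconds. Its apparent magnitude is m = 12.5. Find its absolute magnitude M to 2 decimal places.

p = 230 mas = 0.230″ → d = 1/p = 4.348 pc
5 log₁₀(d/10 pc) = 5 log₁₀(4.348) − 5 = -1.809
M = m − 5 log₁₀(d/10) = 12.5 + 1.809 = 14.309

M ≈ 14.31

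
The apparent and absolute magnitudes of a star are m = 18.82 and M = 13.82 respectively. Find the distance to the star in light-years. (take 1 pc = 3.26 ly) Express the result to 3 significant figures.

d ≈ 326 ly

Distance modulus: m − M = 18.82 − (13.82) = 5.000
m − M = 5 log₁₀ d − 5
log₁₀ d = (m − M)/5 + 1 = 2.0000
d = 10^2.0000 = 100.0 pc
= 326.0 ly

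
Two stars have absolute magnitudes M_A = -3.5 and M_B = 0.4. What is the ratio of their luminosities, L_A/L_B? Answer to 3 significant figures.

ΔM = M_A − M_B = -3.9
L_A/L_B = 10^(−0.4 ΔM) = 10^1.560 = 36.31

L_A/L_B ≈ 36.3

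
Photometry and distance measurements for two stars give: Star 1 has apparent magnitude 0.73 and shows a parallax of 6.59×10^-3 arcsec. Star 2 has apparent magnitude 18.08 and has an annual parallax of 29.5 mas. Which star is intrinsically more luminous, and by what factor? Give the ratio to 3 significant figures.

Star 1 is more luminous, by a factor of 1.75×10^8.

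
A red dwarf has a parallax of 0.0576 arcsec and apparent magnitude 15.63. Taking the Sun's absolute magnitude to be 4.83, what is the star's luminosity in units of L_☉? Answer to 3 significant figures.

L/L_☉ ≈ 1.44×10^-4

d = 1/p = 1/0.0576″ = 17.36 pc
M = m − 5 log₁₀ d + 5 = 15.63 − 5·1.2396 + 5 = 14.432
M − M_☉ = 14.432 − 4.83 = 9.602
L/L_☉ = 10^(−0.4 × 9.602) = 1.443×10^-4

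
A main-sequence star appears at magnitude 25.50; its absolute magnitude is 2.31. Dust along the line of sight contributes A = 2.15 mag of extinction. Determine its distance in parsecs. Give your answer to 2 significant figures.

m − M = 5 log₁₀(d/10 pc) + A  ⇒  25.50 − (2.31) − 2.15 = 5 log₁₀(d/10)
21.040 = 5 log₁₀(d/10)
log₁₀ d = (m − M − A)/5 + 1 = 5.2080
d = 10^5.2080 = 161400 pc

d ≈ 160000 pc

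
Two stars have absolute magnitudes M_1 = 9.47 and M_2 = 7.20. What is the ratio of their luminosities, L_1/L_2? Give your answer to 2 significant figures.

L_1/L_2 ≈ 0.12

ΔM = M_1 − M_2 = 2.27
L_1/L_2 = 10^(−0.4 ΔM) = 10^-0.908 = 0.1236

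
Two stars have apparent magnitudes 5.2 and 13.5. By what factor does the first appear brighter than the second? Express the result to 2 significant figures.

2100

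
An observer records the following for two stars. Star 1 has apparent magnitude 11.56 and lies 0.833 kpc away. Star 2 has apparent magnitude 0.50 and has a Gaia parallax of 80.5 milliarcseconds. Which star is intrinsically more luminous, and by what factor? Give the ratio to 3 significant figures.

Star 1: d = 0.833 kpc = 833.0 pc
Star 1: M = m − 5 log₁₀ d + 5 = 11.56 − 5·2.9206 + 5 = 1.957
Star 2: p = 80.5 mas = 0.0805″ → d = 1/p = 12.42 pc
Star 2: M = m − 5 log₁₀ d + 5 = 0.50 − 5·1.0942 + 5 = 0.029
ΔM = M_1 − M_2 = 1.957 − (0.029) = 1.928; smaller M is more luminous → Star 2.
L ratio = 10^(0.4 |ΔM|) = 10^0.771 = 5.904

Star 2 is more luminous, by a factor of 5.90.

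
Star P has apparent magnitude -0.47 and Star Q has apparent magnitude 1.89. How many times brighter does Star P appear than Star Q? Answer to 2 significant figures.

Magnitude difference = -2.36
Flux ratio = 10^(−0.4 Δm) = 10^(−0.4 × -2.36) = 10^0.944 = 8.790

8.8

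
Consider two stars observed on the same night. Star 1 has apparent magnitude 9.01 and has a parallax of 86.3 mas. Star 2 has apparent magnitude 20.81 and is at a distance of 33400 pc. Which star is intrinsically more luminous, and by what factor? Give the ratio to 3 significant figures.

Star 2 is more luminous, by a factor of 158.

Star 1: p = 86.3 mas = 0.0863″ → d = 1/p = 11.59 pc
Star 1: M = m − 5 log₁₀ d + 5 = 9.01 − 5·1.0640 + 5 = 8.690
Star 2: M = m − 5 log₁₀ d + 5 = 20.81 − 5·4.5237 + 5 = 3.191
ΔM = M_1 − M_2 = 8.690 − (3.191) = 5.499; smaller M is more luminous → Star 2.
L ratio = 10^(0.4 |ΔM|) = 10^2.200 = 158.3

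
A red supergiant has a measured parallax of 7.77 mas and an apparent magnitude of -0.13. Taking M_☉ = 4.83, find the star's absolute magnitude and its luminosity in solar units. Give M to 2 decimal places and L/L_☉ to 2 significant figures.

M ≈ -5.68; L/L_☉ ≈ 16000

d = 1/p = 1000/7.77 mas = 128.7 pc
M = m − 5 log₁₀ d + 5 = -0.13 − 5·2.1096 + 5 = -5.678
M − M_☉ = -5.678 − 4.83 = -10.508
L/L_☉ = 10^(−0.4 × -10.508) = 15960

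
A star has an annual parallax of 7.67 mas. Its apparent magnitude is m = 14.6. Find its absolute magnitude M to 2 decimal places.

p = 7.67 mas = 7.67×10^-3″ → d = 1/p = 130.4 pc
5 log₁₀(d/10 pc) = 5 log₁₀(130.4) − 5 = 5.576
M = m − 5 log₁₀(d/10) = 14.6 − 5.576 = 9.024

M ≈ 9.02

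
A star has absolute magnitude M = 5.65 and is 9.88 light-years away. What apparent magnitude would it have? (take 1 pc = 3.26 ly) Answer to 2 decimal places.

d = 9.88 ly / 3.26 = 3.031 pc
m = M + 5 log₁₀ d − 5 = 5.65 + 5·0.4815 − 5 = 3.058

m ≈ 3.06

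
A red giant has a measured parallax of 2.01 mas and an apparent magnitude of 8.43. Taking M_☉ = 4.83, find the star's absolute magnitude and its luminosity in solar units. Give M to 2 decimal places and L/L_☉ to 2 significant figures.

M ≈ -0.05; L/L_☉ ≈ 90

d = 1/p = 1000/2.01 mas = 497.5 pc
M = m − 5 log₁₀ d + 5 = 8.43 − 5·2.6968 + 5 = -0.054
M − M_☉ = -0.054 − 4.83 = -4.884
L/L_☉ = 10^(−0.4 × -4.884) = 89.87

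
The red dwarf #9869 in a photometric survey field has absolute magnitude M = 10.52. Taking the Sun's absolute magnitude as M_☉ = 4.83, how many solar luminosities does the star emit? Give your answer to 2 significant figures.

L/L_☉ ≈ 5.3×10^-3

M − M_☉ = 10.52 − 4.83 = 5.690
L/L_☉ = 10^(−0.4 (M − M_☉)) = 10^-2.276 = 5.297×10^-3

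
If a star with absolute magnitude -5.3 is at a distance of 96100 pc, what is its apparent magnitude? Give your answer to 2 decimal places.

m ≈ 14.61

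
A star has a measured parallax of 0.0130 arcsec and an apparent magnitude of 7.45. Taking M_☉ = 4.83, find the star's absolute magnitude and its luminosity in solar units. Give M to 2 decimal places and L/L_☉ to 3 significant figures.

d = 1/p = 1/0.0130″ = 76.92 pc
M = m − 5 log₁₀ d + 5 = 7.45 − 5·1.8861 + 5 = 3.020
M − M_☉ = 3.020 − 4.83 = -1.810
L/L_☉ = 10^(−0.4 × -1.810) = 5.298

M ≈ 3.02; L/L_☉ ≈ 5.30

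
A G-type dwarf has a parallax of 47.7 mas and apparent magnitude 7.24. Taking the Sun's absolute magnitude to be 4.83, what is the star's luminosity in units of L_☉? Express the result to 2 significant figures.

L/L_☉ ≈ 0.48

d = 1/p = 1000/47.7 mas = 20.96 pc
M = m − 5 log₁₀ d + 5 = 7.24 − 5·1.3215 + 5 = 5.633
M − M_☉ = 5.633 − 4.83 = 0.803
L/L_☉ = 10^(−0.4 × 0.803) = 0.4775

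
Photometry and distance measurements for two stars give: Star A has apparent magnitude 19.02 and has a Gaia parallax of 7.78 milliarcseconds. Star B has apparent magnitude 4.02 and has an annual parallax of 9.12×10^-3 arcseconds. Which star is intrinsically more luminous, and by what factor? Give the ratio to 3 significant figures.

Star A: p = 7.78 mas = 7.78×10^-3″ → d = 1/p = 128.5 pc
Star A: M = m − 5 log₁₀ d + 5 = 19.02 − 5·2.1090 + 5 = 13.475
Star B: d = 1/p = 1/9.12×10^-3″ = 109.6 pc
Star B: M = m − 5 log₁₀ d + 5 = 4.02 − 5·2.0400 + 5 = -1.180
ΔM = M_A − M_B = 13.475 − (-1.180) = 14.655; smaller M is more luminous → Star B.
L ratio = 10^(0.4 |ΔM|) = 10^5.862 = 727700

Star B is more luminous, by a factor of 728000.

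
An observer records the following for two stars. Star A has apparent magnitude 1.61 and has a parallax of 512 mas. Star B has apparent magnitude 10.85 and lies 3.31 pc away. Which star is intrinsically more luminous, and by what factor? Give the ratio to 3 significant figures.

Star A is more luminous, by a factor of 1730.

Star A: p = 512 mas = 0.512″ → d = 1/p = 1.953 pc
Star A: M = m − 5 log₁₀ d + 5 = 1.61 − 5·0.2907 + 5 = 5.156
Star B: M = m − 5 log₁₀ d + 5 = 10.85 − 5·0.5198 + 5 = 13.251
ΔM = M_A − M_B = 5.156 − (13.251) = -8.095; smaller M is more luminous → Star A.
L ratio = 10^(0.4 |ΔM|) = 10^3.238 = 1729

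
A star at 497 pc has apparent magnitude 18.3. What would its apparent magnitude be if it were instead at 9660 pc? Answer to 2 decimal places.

Flux ∝ 1/d², so Δm = 5 log₁₀(d₂/d₁) = 5 log₁₀(9660/497) = 6.443
m₂ = m₁ + Δm = 18.3 + (6.443) = 24.743

m ≈ 24.74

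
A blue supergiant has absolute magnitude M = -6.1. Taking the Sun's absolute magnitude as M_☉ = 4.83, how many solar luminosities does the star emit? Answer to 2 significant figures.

M − M_☉ = -6.1 − 4.83 = -10.930
L/L_☉ = 10^(−0.4 (M − M_☉)) = 10^4.372 = 23550

L/L_☉ ≈ 24000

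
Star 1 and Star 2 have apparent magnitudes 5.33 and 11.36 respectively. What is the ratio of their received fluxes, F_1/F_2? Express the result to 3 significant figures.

Δm = 5.33 − (11.36) = -6.03
Flux ratio = 10^(−0.4 Δm) = 10^(−0.4 × -6.03) = 10^2.412 = 258.2

F_1/F_2 ≈ 258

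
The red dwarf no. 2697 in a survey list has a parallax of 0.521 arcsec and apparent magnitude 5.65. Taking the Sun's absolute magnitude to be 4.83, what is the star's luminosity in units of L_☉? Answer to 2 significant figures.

L/L_☉ ≈ 0.017

d = 1/p = 1/0.521″ = 1.919 pc
M = m − 5 log₁₀ d + 5 = 5.65 − 5·0.2832 + 5 = 9.234
M − M_☉ = 9.234 − 4.83 = 4.404
L/L_☉ = 10^(−0.4 × 4.404) = 0.01731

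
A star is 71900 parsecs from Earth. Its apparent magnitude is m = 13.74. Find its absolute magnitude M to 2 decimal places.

M ≈ -5.54

5 log₁₀(d/10 pc) = 5 log₁₀(71900) − 5 = 19.284
M = m − 5 log₁₀(d/10) = 13.74 − 19.284 = -5.544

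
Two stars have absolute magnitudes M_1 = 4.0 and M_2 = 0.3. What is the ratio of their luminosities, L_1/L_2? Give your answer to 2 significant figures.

L_1/L_2 ≈ 0.033

ΔM = M_1 − M_2 = 3.7
L_1/L_2 = 10^(−0.4 ΔM) = 10^-1.480 = 0.03311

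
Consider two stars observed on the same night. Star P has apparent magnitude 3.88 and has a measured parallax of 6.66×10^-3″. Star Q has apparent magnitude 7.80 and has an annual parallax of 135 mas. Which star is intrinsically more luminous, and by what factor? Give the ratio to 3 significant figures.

Star P: d = 1/p = 1/6.66×10^-3″ = 150.2 pc
Star P: M = m − 5 log₁₀ d + 5 = 3.88 − 5·2.1765 + 5 = -2.003
Star Q: p = 135 mas = 0.135″ → d = 1/p = 7.407 pc
Star Q: M = m − 5 log₁₀ d + 5 = 7.80 − 5·0.8697 + 5 = 8.452
ΔM = M_P − M_Q = -2.003 − (8.452) = -10.454; smaller M is more luminous → Star P.
L ratio = 10^(0.4 |ΔM|) = 10^4.182 = 15200

Star P is more luminous, by a factor of 15200.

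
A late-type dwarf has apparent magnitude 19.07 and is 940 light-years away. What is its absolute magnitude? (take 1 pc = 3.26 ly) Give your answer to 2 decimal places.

d = 940 ly / 3.26 = 288.3 pc
5 log₁₀(d/10 pc) = 5 log₁₀(288.3) − 5 = 7.300
M = m − 5 log₁₀(d/10) = 19.07 − 7.300 = 11.770

M ≈ 11.77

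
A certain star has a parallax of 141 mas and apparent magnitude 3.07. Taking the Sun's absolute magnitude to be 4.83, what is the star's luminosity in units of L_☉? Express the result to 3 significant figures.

d = 1/p = 1000/141 mas = 7.092 pc
M = m − 5 log₁₀ d + 5 = 3.07 − 5·0.8508 + 5 = 3.816
M − M_☉ = 3.816 − 4.83 = -1.014
L/L_☉ = 10^(−0.4 × -1.014) = 2.544

L/L_☉ ≈ 2.54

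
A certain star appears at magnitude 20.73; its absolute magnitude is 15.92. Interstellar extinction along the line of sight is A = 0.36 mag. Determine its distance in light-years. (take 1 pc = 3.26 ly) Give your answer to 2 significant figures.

m − M = 5 log₁₀(d/10 pc) + A  ⇒  20.73 − (15.92) − 0.36 = 5 log₁₀(d/10)
4.450 = 5 log₁₀(d/10)
log₁₀ d = (m − M − A)/5 + 1 = 1.8900
d = 10^1.8900 = 77.62 pc
= 253.1 ly

d ≈ 250 ly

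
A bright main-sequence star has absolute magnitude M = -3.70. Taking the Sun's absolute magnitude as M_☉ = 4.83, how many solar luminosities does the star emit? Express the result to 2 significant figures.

L/L_☉ ≈ 2600

M − M_☉ = -3.70 − 4.83 = -8.530
L/L_☉ = 10^(−0.4 (M − M_☉)) = 10^3.412 = 2582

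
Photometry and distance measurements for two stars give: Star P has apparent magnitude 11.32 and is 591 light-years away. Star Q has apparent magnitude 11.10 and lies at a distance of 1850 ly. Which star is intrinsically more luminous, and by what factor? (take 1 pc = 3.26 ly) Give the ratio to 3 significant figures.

Star P: d = 591 ly / 3.26 = 181.3 pc
Star P: M = m − 5 log₁₀ d + 5 = 11.32 − 5·2.2584 + 5 = 5.028
Star Q: d = 1850 ly / 3.26 = 567.5 pc
Star Q: M = m − 5 log₁₀ d + 5 = 11.10 − 5·2.7540 + 5 = 2.330
ΔM = M_P − M_Q = 5.028 − (2.330) = 2.698; smaller M is more luminous → Star Q.
L ratio = 10^(0.4 |ΔM|) = 10^1.079 = 12.00

Star Q is more luminous, by a factor of 12.0.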